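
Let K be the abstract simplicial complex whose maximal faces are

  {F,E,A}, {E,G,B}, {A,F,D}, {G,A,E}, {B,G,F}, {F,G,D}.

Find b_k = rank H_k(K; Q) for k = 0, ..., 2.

We work with the vertex ordering A < B < D < E < F < G. The simplices of K, each written with vertices in increasing order, are:

  0-simplices (6): A, B, D, E, F, G
  1-simplices (12): AD, AE, AF, AG, BE, BF, BG, DF, DG, EF, EG, FG
  2-simplices (6): ADF, AEF, AEG, BEG, BFG, DFG

so the chain groups are C_0 ≅ Z^6, C_1 ≅ Z^12, C_2 ≅ Z^6.

Boundary ∂_1: C_1 → C_0 maps an edge to its endpoints' difference, ∂[p,q] = q − p. For instance
  ∂AE = E − A.
The 6×12 boundary matrix has rank 5 and Smith normal form diag(1,1,1,1,1).

∂_2: C_2 → C_1 sends each 2-simplex [p,q,r] to [q,r] − [p,r] + [p,q]. For instance
  ∂BEG = EG − BG + BE,
  ∂BFG = FG − BG + BF.
As a 12×6 matrix over Z this has rank 6, with invariant factors (1,1,1,1,1,1).

Reading off H_k = ker ∂_k / im ∂_{k+1}:

  H_0: rank C_0 − rank ∂_1 = 6 − 5 = 1, and the invariant factors of ∂_1 are all 1, so H_0 = Z.
  H_1: rank ker ∂_1 − rank ∂_2 = (12 − 5) − 6 = 1, and the invariant factors of ∂_2 are all 1, so H_1 = Z.
  H_2: rank ker ∂_2 − rank ∂_3 = (6 − 6) − 0 = 0, and there is no ∂_3, so H_2 = 0.

As a check, the Euler characteristic is 6 − 12 + 6 = 0, which agrees with 1 − 1 + 0 = 0.

Hence the Betti numbers are b_0 = 1, b_1 = 1, b_2 = 0.

b_0 = 1, b_1 = 1, b_2 = 0.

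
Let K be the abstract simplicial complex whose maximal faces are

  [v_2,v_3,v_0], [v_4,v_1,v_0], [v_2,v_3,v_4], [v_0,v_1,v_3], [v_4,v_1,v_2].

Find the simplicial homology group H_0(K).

H_0 = Z.

We work with the vertex ordering v_0 < v_1 < v_2 < v_3 < v_4. The simplices of K, each written with vertices in increasing order, are:

  0-simplices (5): [v_0], [v_1], [v_2], [v_3], [v_4]
  1-simplices (10): [v_0,v_1], [v_0,v_2], [v_0,v_3], [v_0,v_4], [v_1,v_2], [v_1,v_3], [v_1,v_4], [v_2,v_3], [v_2,v_4], [v_3,v_4]
  2-simplices (5): [v_0,v_1,v_3], [v_0,v_1,v_4], [v_0,v_2,v_3], [v_1,v_2,v_4], [v_2,v_3,v_4]

Hence C_0 ≅ Z^5, C_1 ≅ Z^10, C_2 ≅ Z^5.

Boundary ∂_1: C_1 → C_0 sends each edge [p,q] (with p < q) to q − p.
The 5×10 boundary matrix has rank 4 and Smith normal form diag(1,1,1,1).

Boundary ∂_2: C_2 → C_1 maps a triangle to the signed sum of its edges. For instance
  ∂[v_2,v_3,v_4] = [v_3,v_4] − [v_2,v_4] + [v_2,v_3],
  ∂[v_0,v_2,v_3] = [v_2,v_3] − [v_0,v_3] + [v_0,v_2].
The 10×5 boundary matrix has rank 5 and Smith normal form diag(1,1,1,1,1).

From H_k ≅ ker(∂_k) / im(∂_{k+1}) we obtain:

  H_0: rank C_0 − rank ∂_1 = 5 − 4 = 1, and the invariant factors of ∂_1 are all 1, so H_0 = Z.

(K is a triangulation of the Möbius band.)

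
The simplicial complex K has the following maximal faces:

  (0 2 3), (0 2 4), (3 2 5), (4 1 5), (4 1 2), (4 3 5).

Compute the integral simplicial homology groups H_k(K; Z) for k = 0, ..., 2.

K has 6 vertices, 12 edges, 6 triangles.
rank ∂_0 = 0, rank ∂_1 = 5 ⇒ b_0 = 6 − 0 − 5 = 1; all invariant factors of ∂_1 are 1 so no torsion. So H_0 ≅ Z.
rank ∂_1 = 5, rank ∂_2 = 6 ⇒ b_1 = 12 − 5 − 6 = 1; all invariant factors of ∂_2 are 1 so no torsion. So H_1 ≅ Z.
rank ∂_2 = 6, rank ∂_3 = 0 ⇒ b_2 = 6 − 6 − 0 = 0. So H_2 ≅ 0.

H_0 ≅ Z,  H_1 ≅ Z,  H_2 = 0.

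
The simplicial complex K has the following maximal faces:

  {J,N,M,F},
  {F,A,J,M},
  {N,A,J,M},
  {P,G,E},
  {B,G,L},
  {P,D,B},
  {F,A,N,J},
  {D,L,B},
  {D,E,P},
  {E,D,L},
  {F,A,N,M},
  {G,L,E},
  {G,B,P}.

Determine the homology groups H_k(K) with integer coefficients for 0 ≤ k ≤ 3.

H_0 = Z^2,  H_1 = 0,  H_2 = Z,  H_3 = Z.

Fix the vertex order A < B < D < E < F < G < J < L < M < N < P and write every simplex with vertices in increasing order. Then dim K = 3 and the simplices of K are:

  0-simplices (11): A, B, D, E, F, G, J, L, M, N, P
  1-simplices (22): AF, AJ, AM, AN, BD, BG, BL, BP, DE, DL, DP, EG, EL, EP, FJ, FM, FN, GL, GP, JM, JN, MN
  2-simplices (18): AFJ, AFM, AFN, AJM, AJN, AMN, BDL, BDP, BGL, BGP, DEL, DEP, EGL, EGP, FJM, FJN, FMN, JMN
  3-simplices (5): AFJM, AFJN, AFMN, AJMN, FJMN

so the chain groups are C_0 ≅ Z^11, C_1 ≅ Z^22, C_2 ≅ Z^18, C_3 ≅ Z^5.

Boundary ∂_1: C_1 → C_0 is given by ∂[p,q] = [q] − [p]. For instance
  ∂GP = P − G.
The 11×22 boundary matrix has rank 9 and Smith normal form diag(1,1,1,1,1,1,1,1,1).

The boundary map ∂_2: C_2 → C_1 acts by ∂[p,q,r] = [q,r] − [p,r] + [p,q]. For instance
  ∂BDL = DL − BL + BD,
  ∂BGL = GL − BL + BG.
The 22×18 boundary matrix has rank 13 and Smith normal form diag(1,1,1,1,1,1,1,1,1,1,1,1,1).

The boundary map ∂_3: C_3 → C_2 sends each 3-simplex σ to the alternating sum Σ_i (−1)^i (σ with its i-th vertex removed). For instance
  ∂AJMN = JMN − AMN + AJN − AJM,
  ∂AFJM = FJM − AJM + AFM − AFJ.
As a 18×5 matrix over Z this has rank 4, with invariant factors (1,1,1,1).

Now H_k = ker ∂_k / im ∂_{k+1}, so:

  H_0: rank C_0 − rank ∂_1 = 11 − 9 = 2, and the invariant factors of ∂_1 are all 1, so H_0 ≅ Z^2.
  H_1: rank ker ∂_1 − rank ∂_2 = (22 − 9) − 13 = 0, and the invariant factors of ∂_2 are all 1, so H_1 ≅ 0.
  H_2: rank ker ∂_2 − rank ∂_3 = (18 − 13) − 4 = 1, and the invariant factors of ∂_3 are all 1, so H_2 ≅ Z.
  H_3: rank ker ∂_3 − rank ∂_4 = (5 − 4) − 0 = 1, and there is no ∂_4, so H_3 ≅ Z.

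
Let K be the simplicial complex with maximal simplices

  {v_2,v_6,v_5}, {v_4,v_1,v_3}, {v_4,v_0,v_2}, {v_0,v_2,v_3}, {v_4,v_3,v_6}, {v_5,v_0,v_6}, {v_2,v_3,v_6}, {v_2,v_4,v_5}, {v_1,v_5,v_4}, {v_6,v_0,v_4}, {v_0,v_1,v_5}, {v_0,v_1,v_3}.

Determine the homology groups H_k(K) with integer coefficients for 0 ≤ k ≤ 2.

Order the vertices as v_0 < v_1 < v_2 < v_3 < v_4 < v_5 < v_6. Listing each simplex with vertices in this order, K has dimension 2 with simplices:

  0-simplices (7): [v_0], [v_1], [v_2], [v_3], [v_4], [v_5], [v_6]
  1-simplices (18): (18 of them)
  2-simplices (12): (12 of them)

giving chain groups C_0 ≅ Z^7, C_1 ≅ Z^18, C_2 ≅ Z^12.

The boundary map ∂_1: C_1 → C_0 maps an edge to its endpoints' difference, ∂[p,q] = q − p. For instance
  ∂[v_3,v_6] = [v_6] − [v_3].
As a 7×18 matrix over Z this has rank 6, with invariant factors (1,1,1,1,1,1).

Boundary ∂_2: C_2 → C_1 sends each 2-simplex [p,q,r] to [q,r] − [p,r] + [p,q]. For instance
  ∂[v_1,v_3,v_4] = [v_3,v_4] − [v_1,v_4] + [v_1,v_3],
  ∂[v_0,v_4,v_6] = [v_4,v_6] − [v_0,v_6] + [v_0,v_4].
This gives a 18×12 integer matrix of rank 12; reducing to Smith normal form yields diagonal entries (1,1,1,1,1,1,1,1,1,1,1,2).

From H_k ≅ ker(∂_k) / im(∂_{k+1}) we obtain:

  H_0: rank C_0 − rank ∂_1 = 7 − 6 = 1, and the invariant factors of ∂_1 are all 1, so H_0 ≅ Z.
  H_1: rank ker ∂_1 − rank ∂_2 = (18 − 6) − 12 = 0, and ∂_2 has invariant factor 2 > 1, so H_1 ≅ Z/2.
  H_2: rank ker ∂_2 − rank ∂_3 = (12 − 12) − 0 = 0, and there is no ∂_3, so H_2 ≅ 0.

As a check, the Euler characteristic is 7 − 18 + 12 = 1, which agrees with 1 − 0 + 0 = 1.
(K is a triangulation of the real projective plane RP^2.)

H_0 = Z,  H_1 = Z/2,  H_2 = 0.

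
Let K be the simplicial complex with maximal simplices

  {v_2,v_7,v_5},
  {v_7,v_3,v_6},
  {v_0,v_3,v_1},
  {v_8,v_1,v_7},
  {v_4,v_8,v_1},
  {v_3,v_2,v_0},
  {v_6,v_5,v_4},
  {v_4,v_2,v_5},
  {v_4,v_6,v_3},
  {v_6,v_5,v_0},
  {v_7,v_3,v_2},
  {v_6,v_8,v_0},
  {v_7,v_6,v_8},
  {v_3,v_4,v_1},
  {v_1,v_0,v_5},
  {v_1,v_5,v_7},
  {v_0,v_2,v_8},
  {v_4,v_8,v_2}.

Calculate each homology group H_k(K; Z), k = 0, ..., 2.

Fix the vertex order v_0 < v_1 < v_2 < v_3 < v_4 < v_5 < v_6 < v_7 < v_8 and write every simplex with vertices in increasing order. Then dim K = 2 and the simplices of K are:

  0-simplices (9): [v_0], [v_1], [v_2], [v_3], [v_4], [v_5], [v_6], [v_7], [v_8]
  1-simplices (27): (27 of them)
  2-simplices (18): (18 of them)

so the chain groups are C_0 ≅ Z^9, C_1 ≅ Z^27, C_2 ≅ Z^18.

∂_1: C_1 → C_0 is given by ∂[p,q] = [q] − [p].
The 9×27 boundary matrix has rank 8 and Smith normal form diag(1,1,1,1,1,1,1,1).

Boundary ∂_2: C_2 → C_1 maps a triangle to the signed sum of its edges. For instance
  ∂[v_0,v_2,v_3] = [v_2,v_3] − [v_0,v_3] + [v_0,v_2],
  ∂[v_6,v_7,v_8] = [v_7,v_8] − [v_6,v_8] + [v_6,v_7].
As a 27×18 matrix over Z this has rank 17, with invariant factors (1,1,1,1,1,1,1,1,1,1,1,1,1,1,1,1,1).

From H_k ≅ ker(∂_k) / im(∂_{k+1}) we obtain:

  H_0: rank C_0 − rank ∂_1 = 9 − 8 = 1, and the invariant factors of ∂_1 are all 1, so H_0 ≅ Z.
  H_1: rank ker ∂_1 − rank ∂_2 = (27 − 8) − 17 = 2, and the invariant factors of ∂_2 are all 1, so H_1 ≅ Z^2.
  H_2: rank ker ∂_2 − rank ∂_3 = (18 − 17) − 0 = 1, and there is no ∂_3, so H_2 ≅ Z.

H_0 ≅ Z,  H_1 ≅ Z^2,  H_2 ≅ Z.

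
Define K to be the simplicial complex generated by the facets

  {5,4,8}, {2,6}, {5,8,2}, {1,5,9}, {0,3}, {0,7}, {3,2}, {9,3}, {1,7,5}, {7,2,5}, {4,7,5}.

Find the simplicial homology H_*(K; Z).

Take the total order 0 < 1 < 2 < 3 < 4 < 5 < 6 < 7 < 8 < 9 on the vertex set. Then K (dimension 2) consists of the simplices:

  0-simplices (10): [0], [1], [2], [3], [4], [5], [6], [7], [8], [9]
  1-simplices (17): [0,3], [0,7], [1,5], [1,7], [1,9], [2,3], [2,5], [2,6], [2,7], [2,8], [3,9], [4,5], [4,7], [4,8], [5,7], [5,8], [5,9]
  2-simplices (6): [1,5,7], [1,5,9], [2,5,7], [2,5,8], [4,5,7], [4,5,8]

giving chain groups C_0 ≅ Z^10, C_1 ≅ Z^17, C_2 ≅ Z^6.

Boundary ∂_1: C_1 → C_0 sends each edge [p,q] (with p < q) to q − p. For instance
  ∂[4,8] = [8] − [4].
As a 10×17 matrix over Z this has rank 9, with invariant factors (1,1,1,1,1,1,1,1,1).

The boundary map ∂_2: C_2 → C_1 maps a triangle to the signed sum of its edges. For instance
  ∂[2,5,8] = [5,8] − [2,8] + [2,5],
  ∂[2,5,7] = [5,7] − [2,7] + [2,5].
As a 17×6 matrix over Z this has rank 6, with invariant factors (1,1,1,1,1,1).

From H_k ≅ ker(∂_k) / im(∂_{k+1}) we obtain:

  H_0: rank C_0 − rank ∂_1 = 10 − 9 = 1, and the invariant factors of ∂_1 are all 1, so H_0 = Z.
  H_1: rank ker ∂_1 − rank ∂_2 = (17 − 9) − 6 = 2, and the invariant factors of ∂_2 are all 1, so H_1 = Z^2.
  H_2: rank ker ∂_2 − rank ∂_3 = (6 − 6) − 0 = 0, and there is no ∂_3, so H_2 = 0.

H_0 = Z,  H_1 = Z^2,  H_2 = 0.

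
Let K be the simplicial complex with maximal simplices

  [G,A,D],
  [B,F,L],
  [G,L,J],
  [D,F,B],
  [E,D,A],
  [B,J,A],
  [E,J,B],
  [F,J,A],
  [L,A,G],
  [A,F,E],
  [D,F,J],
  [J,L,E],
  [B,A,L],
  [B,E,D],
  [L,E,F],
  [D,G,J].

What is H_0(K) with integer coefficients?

H_0 = Z.

Fix the vertex order A < B < D < E < F < G < J < L and write every simplex with vertices in increasing order. Then dim K = 2 and the simplices of K are:

  0-simplices (8): A, B, D, E, F, G, J, L
  1-simplices (24): AB, AD, AE, AF, AG, AJ, AL, BD, BE, BF, BJ, BL, DE, DF, DG, DJ, EF, EJ, EL, FJ, FL, GJ, GL, JL
  2-simplices (16): ABJ, ABL, ADE, ADG, AEF, AFJ, AGL, BDE, BDF, BEJ, BFL, DFJ, DGJ, EFL, EJL, GJL

giving chain groups C_0 ≅ Z^8, C_1 ≅ Z^24, C_2 ≅ Z^16.

∂_1: C_1 → C_0 maps an edge to its endpoints' difference, ∂[p,q] = q − p. For instance
  ∂BD = D − B.
This gives a 8×24 integer matrix of rank 7; reducing to Smith normal form yields diagonal entries (1,1,1,1,1,1,1).

Boundary ∂_2: C_2 → C_1 acts by ∂[p,q,r] = [q,r] − [p,r] + [p,q]. For instance
  ∂BDF = DF − BF + BD,
  ∂ABJ = BJ − AJ + AB.
The resulting 24×16 matrix has rank 15, and its Smith normal form has invariant factors (1,1,1,1,1,1,1,1,1,1,1,1,1,1,1).

From H_k ≅ ker(∂_k) / im(∂_{k+1}) we obtain:

  H_0: rank C_0 − rank ∂_1 = 8 − 7 = 1, and the invariant factors of ∂_1 are all 1, so H_0 = Z.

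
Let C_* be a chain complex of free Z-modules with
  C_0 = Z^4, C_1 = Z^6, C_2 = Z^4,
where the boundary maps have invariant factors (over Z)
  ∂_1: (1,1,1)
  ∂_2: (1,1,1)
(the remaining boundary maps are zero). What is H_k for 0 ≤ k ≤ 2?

H_0 ≅ Z,  H_1 = 0,  H_2 ≅ Z.

H_0: b_0 = 4 − 0 − 3 = 1; torsion from ∂_1 factors > 1: none. So H_0 ≅ Z.
H_1: b_1 = 6 − 3 − 3 = 0; torsion from ∂_2 factors > 1: none. So H_1 ≅ 0.
H_2: b_2 = 4 − 3 − 0 = 1; torsion from ∂_3 factors > 1: none. So H_2 ≅ Z.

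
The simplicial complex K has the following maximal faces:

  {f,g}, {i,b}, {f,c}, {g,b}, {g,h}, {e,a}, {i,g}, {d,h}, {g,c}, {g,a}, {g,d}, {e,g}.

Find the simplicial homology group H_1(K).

Take the total order a < b < c < d < e < f < g < h < i on the vertex set. Then K (dimension 1) consists of the simplices:

  0-simplices (9): a, b, c, d, e, f, g, h, i
  1-simplices (12): ae, ag, bg, bi, cf, cg, dg, dh, eg, fg, gh, gi

Hence C_0 ≅ Z^9, C_1 ≅ Z^12.

∂_1: C_1 → C_0 sends each edge [p,q] (with p < q) to q − p.
As a 9×12 matrix over Z this has rank 8, with invariant factors (1,1,1,1,1,1,1,1).

From H_k ≅ ker(∂_k) / im(∂_{k+1}) we obtain:

  H_1: rank ker ∂_1 − rank ∂_2 = (12 − 8) − 0 = 4, and there is no ∂_2, so H_1 ≅ Z^4.

H_1 ≅ Z^4.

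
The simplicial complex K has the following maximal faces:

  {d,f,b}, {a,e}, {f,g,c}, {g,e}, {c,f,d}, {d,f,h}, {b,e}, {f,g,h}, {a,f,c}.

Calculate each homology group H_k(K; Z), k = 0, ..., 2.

H_0 ≅ Z,  H_1 ≅ Z^2,  H_2 = 0.

Order the vertices as a < b < c < d < e < f < g < h. Listing each simplex with vertices in this order, K has dimension 2 with simplices:

  0-simplices (8): a, b, c, d, e, f, g, h
  1-simplices (15): ac, ae, af, bd, be, bf, cd, cf, cg, df, dh, eg, fg, fh, gh
  2-simplices (6): acf, bdf, cdf, cfg, dfh, fgh

Hence C_0 ≅ Z^8, C_1 ≅ Z^15, C_2 ≅ Z^6.

Boundary ∂_1: C_1 → C_0 is given by ∂[p,q] = [q] − [p].
The resulting 8×15 matrix has rank 7, and its Smith normal form has invariant factors (1,1,1,1,1,1,1).

∂_2: C_2 → C_1 acts by ∂[p,q,r] = [q,r] − [p,r] + [p,q]. For instance
  ∂fgh = gh − fh + fg,
  ∂dfh = fh − dh + df.
This gives a 15×6 integer matrix of rank 6; reducing to Smith normal form yields diagonal entries (1,1,1,1,1,1).

From H_k ≅ ker(∂_k) / im(∂_{k+1}) we obtain:

  H_0: rank C_0 − rank ∂_1 = 8 − 7 = 1, and the invariant factors of ∂_1 are all 1, so H_0 = Z.
  H_1: rank ker ∂_1 − rank ∂_2 = (15 − 7) − 6 = 2, and the invariant factors of ∂_2 are all 1, so H_1 = Z^2.
  H_2: rank ker ∂_2 − rank ∂_3 = (6 − 6) − 0 = 0, and there is no ∂_3, so H_2 = 0.

As a check, the Euler characteristic is 8 − 15 + 6 = -1, which agrees with 1 − 2 + 0 = -1.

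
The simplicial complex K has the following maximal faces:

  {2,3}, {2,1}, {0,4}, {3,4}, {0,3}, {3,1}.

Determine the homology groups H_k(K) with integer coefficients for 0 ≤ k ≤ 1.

H_0 = Z,  H_1 = Z^2.

Take the total order 0 < 1 < 2 < 3 < 4 on the vertex set. Then K (dimension 1) consists of the simplices:

  0-simplices (5): [0], [1], [2], [3], [4]
  1-simplices (6): [0,3], [0,4], [1,2], [1,3], [2,3], [3,4]

so the chain groups are C_0 ≅ Z^5, C_1 ≅ Z^6.

Boundary ∂_1: C_1 → C_0 sends each edge [p,q] (with p < q) to q − p.
This gives a 5×6 integer matrix of rank 4; reducing to Smith normal form yields diagonal entries (1,1,1,1).

From H_k ≅ ker(∂_k) / im(∂_{k+1}) we obtain:

  H_0: rank C_0 − rank ∂_1 = 5 − 4 = 1, and the invariant factors of ∂_1 are all 1, so H_0 = Z.
  H_1: rank ker ∂_1 − rank ∂_2 = (6 − 4) − 0 = 2, and there is no ∂_2, so H_1 = Z^2.

(K is a triangulation of a wedge of 2 circles.)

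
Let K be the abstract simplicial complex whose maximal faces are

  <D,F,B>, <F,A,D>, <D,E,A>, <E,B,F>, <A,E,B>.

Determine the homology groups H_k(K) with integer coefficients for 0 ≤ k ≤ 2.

H_0 = Z,  H_1 = Z,  H_2 = 0.

Take the total order A < B < D < E < F on the vertex set. Then K (dimension 2) consists of the simplices:

  0-simplices (5): A, B, D, E, F
  1-simplices (10): AB, AD, AE, AF, BD, BE, BF, DE, DF, EF
  2-simplices (5): ABE, ADE, ADF, BDF, BEF

Hence C_0 ≅ Z^5, C_1 ≅ Z^10, C_2 ≅ Z^5.

Boundary ∂_1: C_1 → C_0 sends each edge [p,q] (with p < q) to q − p.
As a 5×10 matrix over Z this has rank 4, with invariant factors (1,1,1,1).

The boundary map ∂_2: C_2 → C_1 acts by ∂[p,q,r] = [q,r] − [p,r] + [p,q]. For instance
  ∂BDF = DF − BF + BD,
  ∂BEF = EF − BF + BE.
This gives a 10×5 integer matrix of rank 5; reducing to Smith normal form yields diagonal entries (1,1,1,1,1).

Reading off H_k = ker ∂_k / im ∂_{k+1}:

  H_0: rank C_0 − rank ∂_1 = 5 − 4 = 1, and the invariant factors of ∂_1 are all 1, so H_0 = Z.
  H_1: rank ker ∂_1 − rank ∂_2 = (10 − 4) − 5 = 1, and the invariant factors of ∂_2 are all 1, so H_1 = Z.
  H_2: rank ker ∂_2 − rank ∂_3 = (5 − 5) − 0 = 0, and there is no ∂_3, so H_2 = 0.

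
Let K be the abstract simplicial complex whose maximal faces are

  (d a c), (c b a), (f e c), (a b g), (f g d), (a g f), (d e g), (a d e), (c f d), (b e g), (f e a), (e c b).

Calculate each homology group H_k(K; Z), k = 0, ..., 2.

H_0 ≅ Z,  H_1 ≅ Z/2,  H_2 = 0.

We work with the vertex ordering a < b < c < d < e < f < g. The simplices of K, each written with vertices in increasing order, are:

  0-simplices (7): a, b, c, d, e, f, g
  1-simplices (18): ab, ac, ad, ae, af, ag, bc, be, bg, cd, ce, cf, de, df, dg, ef, eg, fg
  2-simplices (12): abc, abg, acd, ade, aef, afg, bce, beg, cdf, cef, deg, dfg

Hence C_0 ≅ Z^7, C_1 ≅ Z^18, C_2 ≅ Z^12.

∂_1: C_1 → C_0 is given by ∂[p,q] = [q] − [p].
This gives a 7×18 integer matrix of rank 6; reducing to Smith normal form yields diagonal entries (1,1,1,1,1,1).

∂_2: C_2 → C_1 maps a triangle to the signed sum of its edges. For instance
  ∂cdf = df − cf + cd,
  ∂bce = ce − be + bc.
This gives a 18×12 integer matrix of rank 12; reducing to Smith normal form yields diagonal entries (1,1,1,1,1,1,1,1,1,1,1,2).

From H_k ≅ ker(∂_k) / im(∂_{k+1}) we obtain:

  H_0: rank C_0 − rank ∂_1 = 7 − 6 = 1, and the invariant factors of ∂_1 are all 1, so H_0 ≅ Z.
  H_1: rank ker ∂_1 − rank ∂_2 = (18 − 6) − 12 = 0, and ∂_2 has invariant factor 2 > 1, so H_1 ≅ Z/2.
  H_2: rank ker ∂_2 − rank ∂_3 = (12 − 12) − 0 = 0, and there is no ∂_3, so H_2 ≅ 0.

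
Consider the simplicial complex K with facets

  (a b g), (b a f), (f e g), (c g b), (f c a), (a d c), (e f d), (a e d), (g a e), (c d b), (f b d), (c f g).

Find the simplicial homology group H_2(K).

H_2 = 0.

Order the vertices as a < b < c < d < e < f < g. Listing each simplex with vertices in this order, K has dimension 2 with simplices:

  0-simplices (7): a, b, c, d, e, f, g
  1-simplices (18): ab, ac, ad, ae, af, ag, bc, bd, bf, bg, cd, cf, cg, de, df, ef, eg, fg
  2-simplices (12): abf, abg, acd, acf, ade, aeg, bcd, bcg, bdf, cfg, def, efg

Hence C_0 ≅ Z^7, C_1 ≅ Z^18, C_2 ≅ Z^12.

Boundary ∂_1: C_1 → C_0 sends each edge [p,q] (with p < q) to q − p. For instance
  ∂ag = g − a.
As a 7×18 matrix over Z this has rank 6, with invariant factors (1,1,1,1,1,1).

Boundary ∂_2: C_2 → C_1 maps a triangle to the signed sum of its edges. For instance
  ∂bcg = cg − bg + bc,
  ∂bdf = df − bf + bd.
This gives a 18×12 integer matrix of rank 12; reducing to Smith normal form yields diagonal entries (1,1,1,1,1,1,1,1,1,1,1,2).

Computing H_k = (kernel of ∂_k) / (image of ∂_{k+1}):

  H_2: rank ker ∂_2 − rank ∂_3 = (12 − 12) − 0 = 0, and there is no ∂_3, so H_2 = 0.

(K is a triangulation of the real projective plane RP^2.)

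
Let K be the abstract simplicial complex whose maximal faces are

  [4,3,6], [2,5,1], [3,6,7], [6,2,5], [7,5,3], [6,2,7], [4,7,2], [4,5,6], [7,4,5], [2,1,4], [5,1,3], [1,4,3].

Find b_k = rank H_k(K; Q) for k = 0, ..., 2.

Fix the vertex order 1 < 2 < 3 < 4 < 5 < 6 < 7 and write every simplex with vertices in increasing order. Then dim K = 2 and the simplices of K are:

  0-simplices (7): [1], [2], [3], [4], [5], [6], [7]
  1-simplices (18): [1,2], [1,3], [1,4], [1,5], [2,4], [2,5], [2,6], [2,7], [3,4], [3,5], [3,6], [3,7], [4,5], [4,6], [4,7], [5,6], [5,7], [6,7]
  2-simplices (12): [1,2,4], [1,2,5], [1,3,4], [1,3,5], [2,4,7], [2,5,6], [2,6,7], [3,4,6], [3,5,7], [3,6,7], [4,5,6], [4,5,7]

giving chain groups C_0 ≅ Z^7, C_1 ≅ Z^18, C_2 ≅ Z^12.

Boundary ∂_1: C_1 → C_0 maps an edge to its endpoints' difference, ∂[p,q] = q − p.
The 7×18 boundary matrix has rank 6 and Smith normal form diag(1,1,1,1,1,1).

Boundary ∂_2: C_2 → C_1 acts by ∂[p,q,r] = [q,r] − [p,r] + [p,q]. For instance
  ∂[1,3,5] = [3,5] − [1,5] + [1,3],
  ∂[3,5,7] = [5,7] − [3,7] + [3,5].
As a 18×12 matrix over Z this has rank 12, with invariant factors (1,1,1,1,1,1,1,1,1,1,1,2).

Computing H_k = (kernel of ∂_k) / (image of ∂_{k+1}):

  H_0: rank C_0 − rank ∂_1 = 7 − 6 = 1, and the invariant factors of ∂_1 are all 1, so H_0 ≅ Z.
  H_1: rank ker ∂_1 − rank ∂_2 = (18 − 6) − 12 = 0, and ∂_2 has invariant factor 2 > 1, so H_1 ≅ Z/2Z.
  H_2: rank ker ∂_2 − rank ∂_3 = (12 − 12) − 0 = 0, and there is no ∂_3, so H_2 ≅ 0.

As a check, the Euler characteristic is 7 − 18 + 12 = 1, which agrees with 1 − 0 + 0 = 1.

Hence the Betti numbers are b_0 = 1, b_1 = 0, b_2 = 0.

b_0 = 1, b_1 = 0, b_2 = 0.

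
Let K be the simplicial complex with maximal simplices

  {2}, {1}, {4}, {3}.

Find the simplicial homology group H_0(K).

H_0 = Z^4.

Take the total order 1 < 2 < 3 < 4 on the vertex set. Then K (dimension 0) consists of the simplices:

  0-simplices (4): [1], [2], [3], [4]

giving chain groups C_0 ≅ Z^4.

Computing H_k = (kernel of ∂_k) / (image of ∂_{k+1}):

  H_0: rank C_0 − rank ∂_1 = 4 − 0 = 4, and there is no ∂_1, so H_0 = Z^4.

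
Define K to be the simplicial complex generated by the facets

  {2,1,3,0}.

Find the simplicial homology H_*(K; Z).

H_0 ≅ Z,  H_1 = 0,  H_2 = 0,  H_3 = 0.

Fix the vertex order 0 < 1 < 2 < 3 and write every simplex with vertices in increasing order. Then dim K = 3 and the simplices of K are:

  0-simplices (4): [0], [1], [2], [3]
  1-simplices (6): [0,1], [0,2], [0,3], [1,2], [1,3], [2,3]
  2-simplices (4): [0,1,2], [0,1,3], [0,2,3], [1,2,3]
  3-simplices (1): [0,1,2,3]

Hence C_0 ≅ Z^4, C_1 ≅ Z^6, C_2 ≅ Z^4, C_3 ≅ Z^1.

∂_1: C_1 → C_0 maps an edge to its endpoints' difference, ∂[p,q] = q − p. For instance
  ∂[1,2] = [2] − [1].
This gives a 4×6 integer matrix of rank 3; reducing to Smith normal form yields diagonal entries (1,1,1).

∂_2: C_2 → C_1 sends each 2-simplex [p,q,r] to [q,r] − [p,r] + [p,q]. For instance
  ∂[0,1,2] = [1,2] − [0,2] + [0,1],
  ∂[0,1,3] = [1,3] − [0,3] + [0,1].
As a 6×4 matrix over Z this has rank 3, with invariant factors (1,1,1).

∂_3: C_3 → C_2 sends each 3-simplex σ to the alternating sum Σ_i (−1)^i (σ with its i-th vertex removed). For instance
  ∂[0,1,2,3] = [1,2,3] − [0,2,3] + [0,1,3] − [0,1,2].
This gives a 4×1 integer matrix of rank 1; reducing to Smith normal form yields diagonal entries (1).

Computing H_k = (kernel of ∂_k) / (image of ∂_{k+1}):

  H_0: rank C_0 − rank ∂_1 = 4 − 3 = 1, and the invariant factors of ∂_1 are all 1, so H_0 ≅ Z.
  H_1: rank ker ∂_1 − rank ∂_2 = (6 − 3) − 3 = 0, and the invariant factors of ∂_2 are all 1, so H_1 ≅ 0.
  H_2: rank ker ∂_2 − rank ∂_3 = (4 − 3) − 1 = 0, and the invariant factors of ∂_3 are all 1, so H_2 ≅ 0.
  H_3: rank ker ∂_3 − rank ∂_4 = (1 − 1) − 0 = 0, and there is no ∂_4, so H_3 ≅ 0.

As a check, the Euler characteristic is 4 − 6 + 4 − 1 = 1, which agrees with 1 − 0 + 0 − 0 = 1.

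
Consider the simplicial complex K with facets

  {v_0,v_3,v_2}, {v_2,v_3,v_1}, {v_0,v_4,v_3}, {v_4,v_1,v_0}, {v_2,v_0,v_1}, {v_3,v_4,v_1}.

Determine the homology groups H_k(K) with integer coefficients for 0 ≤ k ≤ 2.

Order the vertices as v_0 < v_1 < v_2 < v_3 < v_4. Listing each simplex with vertices in this order, K has dimension 2 with simplices:

  0-simplices (5): [v_0], [v_1], [v_2], [v_3], [v_4]
  1-simplices (9): [v_0,v_1], [v_0,v_2], [v_0,v_3], [v_0,v_4], [v_1,v_2], [v_1,v_3], [v_1,v_4], [v_2,v_3], [v_3,v_4]
  2-simplices (6): [v_0,v_1,v_2], [v_0,v_1,v_4], [v_0,v_2,v_3], [v_0,v_3,v_4], [v_1,v_2,v_3], [v_1,v_3,v_4]

Hence C_0 ≅ Z^5, C_1 ≅ Z^9, C_2 ≅ Z^6.

The boundary map ∂_1: C_1 → C_0 sends each edge [p,q] (with p < q) to q − p.
The 5×9 boundary matrix has rank 4 and Smith normal form diag(1,1,1,1).

Boundary ∂_2: C_2 → C_1 maps a triangle to the signed sum of its edges. For instance
  ∂[v_1,v_2,v_3] = [v_2,v_3] − [v_1,v_3] + [v_1,v_2],
  ∂[v_1,v_3,v_4] = [v_3,v_4] − [v_1,v_4] + [v_1,v_3].
This gives a 9×6 integer matrix of rank 5; reducing to Smith normal form yields diagonal entries (1,1,1,1,1).

Now H_k = ker ∂_k / im ∂_{k+1}, so:

  H_0: rank C_0 − rank ∂_1 = 5 − 4 = 1, and the invariant factors of ∂_1 are all 1, so H_0 = Z.
  H_1: rank ker ∂_1 − rank ∂_2 = (9 − 4) − 5 = 0, and the invariant factors of ∂_2 are all 1, so H_1 = 0.
  H_2: rank ker ∂_2 − rank ∂_3 = (6 − 5) − 0 = 1, and there is no ∂_3, so H_2 = Z.

As a check, the Euler characteristic is 5 − 9 + 6 = 2, which agrees with 1 − 0 + 1 = 2.
(K is a triangulation of the 2-sphere S^2.)

H_0 ≅ Z,  H_1 = 0,  H_2 ≅ Z.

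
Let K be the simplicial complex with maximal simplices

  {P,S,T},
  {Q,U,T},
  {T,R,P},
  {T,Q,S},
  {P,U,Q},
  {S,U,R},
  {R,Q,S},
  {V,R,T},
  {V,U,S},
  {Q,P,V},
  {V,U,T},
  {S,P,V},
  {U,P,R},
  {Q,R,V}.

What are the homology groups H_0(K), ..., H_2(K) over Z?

Fix the vertex order P < Q < R < S < T < U < V and write every simplex with vertices in increasing order. Then dim K = 2 and the simplices of K are:

  0-simplices (7): P, Q, R, S, T, U, V
  1-simplices (21): PQ, PR, PS, PT, PU, PV, QR, QS, QT, QU, QV, RS, RT, RU, RV, ST, SU, SV, TU, TV, UV
  2-simplices (14): PQU, PQV, PRT, PRU, PST, PSV, QRS, QRV, QST, QTU, RSU, RTV, SUV, TUV

so the chain groups are C_0 ≅ Z^7, C_1 ≅ Z^21, C_2 ≅ Z^14.

Boundary ∂_1: C_1 → C_0 sends each edge [p,q] (with p < q) to q − p. For instance
  ∂PS = S − P.
This gives a 7×21 integer matrix of rank 6; reducing to Smith normal form yields diagonal entries (1,1,1,1,1,1).

∂_2: C_2 → C_1 acts by ∂[p,q,r] = [q,r] − [p,r] + [p,q]. For instance
  ∂PSV = SV − PV + PS,
  ∂QRS = RS − QS + QR.
This gives a 21×14 integer matrix of rank 13; reducing to Smith normal form yields diagonal entries (1,1,1,1,1,1,1,1,1,1,1,1,1).

Computing H_k = (kernel of ∂_k) / (image of ∂_{k+1}):

  H_0: rank C_0 − rank ∂_1 = 7 − 6 = 1, and the invariant factors of ∂_1 are all 1, so H_0 ≅ Z.
  H_1: rank ker ∂_1 − rank ∂_2 = (21 − 6) − 13 = 2, and the invariant factors of ∂_2 are all 1, so H_1 ≅ Z^2.
  H_2: rank ker ∂_2 − rank ∂_3 = (14 − 13) − 0 = 1, and there is no ∂_3, so H_2 ≅ Z.

As a check, the Euler characteristic is 7 − 21 + 14 = 0, which agrees with 1 − 2 + 1 = 0.

H_0 = Z,  H_1 = Z^2,  H_2 = Z.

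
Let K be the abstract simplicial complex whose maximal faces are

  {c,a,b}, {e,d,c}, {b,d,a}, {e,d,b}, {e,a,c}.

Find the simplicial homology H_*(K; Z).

Take the total order a < b < c < d < e on the vertex set. Then K (dimension 2) consists of the simplices:

  0-simplices (5): a, b, c, d, e
  1-simplices (10): ab, ac, ad, ae, bc, bd, be, cd, ce, de
  2-simplices (5): abc, abd, ace, bde, cde

Hence C_0 ≅ Z^5, C_1 ≅ Z^10, C_2 ≅ Z^5.

∂_1: C_1 → C_0 maps an edge to its endpoints' difference, ∂[p,q] = q − p.
The 5×10 boundary matrix has rank 4 and Smith normal form diag(1,1,1,1).

The boundary map ∂_2: C_2 → C_1 acts by ∂[p,q,r] = [q,r] − [p,r] + [p,q]. For instance
  ∂abd = bd − ad + ab,
  ∂bde = de − be + bd.
This gives a 10×5 integer matrix of rank 5; reducing to Smith normal form yields diagonal entries (1,1,1,1,1).

Now H_k = ker ∂_k / im ∂_{k+1}, so:

  H_0: rank C_0 − rank ∂_1 = 5 − 4 = 1, and the invariant factors of ∂_1 are all 1, so H_0 ≅ Z.
  H_1: rank ker ∂_1 − rank ∂_2 = (10 − 4) − 5 = 1, and the invariant factors of ∂_2 are all 1, so H_1 ≅ Z.
  H_2: rank ker ∂_2 − rank ∂_3 = (5 − 5) − 0 = 0, and there is no ∂_3, so H_2 ≅ 0.

(K is a triangulation of the Möbius band.)

H_0 = Z,  H_1 = Z,  H_2 = 0.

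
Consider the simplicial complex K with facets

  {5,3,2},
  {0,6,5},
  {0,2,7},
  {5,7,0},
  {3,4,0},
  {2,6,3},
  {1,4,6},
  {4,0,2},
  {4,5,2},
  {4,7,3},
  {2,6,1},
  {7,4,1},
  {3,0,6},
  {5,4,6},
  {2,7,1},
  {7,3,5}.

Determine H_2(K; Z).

H_2 ≅ Z.

We work with the vertex ordering 0 < 1 < 2 < 3 < 4 < 5 < 6 < 7. The simplices of K, each written with vertices in increasing order, are:

  0-simplices (8): [0], [1], [2], [3], [4], [5], [6], [7]
  1-simplices (24): (24 of them)
  2-simplices (16): [0,2,4], [0,2,7], [0,3,4], [0,3,6], [0,5,6], [0,5,7], [1,2,6], [1,2,7], [1,4,6], [1,4,7], [2,3,5], [2,3,6], [2,4,5], [3,4,7], [3,5,7], [4,5,6]

giving chain groups C_0 ≅ Z^8, C_1 ≅ Z^24, C_2 ≅ Z^16.

Boundary ∂_1: C_1 → C_0 sends each edge [p,q] (with p < q) to q − p. For instance
  ∂[1,4] = [4] − [1].
The resulting 8×24 matrix has rank 7, and its Smith normal form has invariant factors (1,1,1,1,1,1,1).

∂_2: C_2 → C_1 sends each 2-simplex [p,q,r] to [q,r] − [p,r] + [p,q]. For instance
  ∂[0,3,4] = [3,4] − [0,4] + [0,3],
  ∂[0,5,6] = [5,6] − [0,6] + [0,5].
The 24×16 boundary matrix has rank 15 and Smith normal form diag(1,1,1,1,1,1,1,1,1,1,1,1,1,1,1).

Reading off H_k = ker ∂_k / im ∂_{k+1}:

  H_2: rank ker ∂_2 − rank ∂_3 = (16 − 15) − 0 = 1, and there is no ∂_3, so H_2 ≅ Z.

(K is a triangulation of the torus T^2.)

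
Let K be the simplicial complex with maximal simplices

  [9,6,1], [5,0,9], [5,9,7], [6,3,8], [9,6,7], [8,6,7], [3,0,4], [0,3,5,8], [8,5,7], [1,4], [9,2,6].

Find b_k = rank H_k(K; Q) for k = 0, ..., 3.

b_0 = 1, b_1 = 1, b_2 = 0, b_3 = 0.

We work with the vertex ordering 0 < 1 < 2 < 3 < 4 < 5 < 6 < 7 < 8 < 9. The simplices of K, each written with vertices in increasing order, are:

  0-simplices (10): [0], [1], [2], [3], [4], [5], [6], [7], [8], [9]
  1-simplices (22): [0,3], [0,4], [0,5], [0,8], [0,9], [1,4], [1,6], [1,9], [2,6], [2,9], [3,4], [3,5], [3,6], [3,8], [5,7], [5,8], [5,9], [6,7], [6,8], [6,9], [7,8], [7,9]
  2-simplices (13): [0,3,4], [0,3,5], [0,3,8], [0,5,8], [0,5,9], [1,6,9], [2,6,9], [3,5,8], [3,6,8], [5,7,8], [5,7,9], [6,7,8], [6,7,9]
  3-simplices (1): [0,3,5,8]

Hence C_0 ≅ Z^10, C_1 ≅ Z^22, C_2 ≅ Z^13, C_3 ≅ Z^1.

The boundary map ∂_1: C_1 → C_0 maps an edge to its endpoints' difference, ∂[p,q] = q − p. For instance
  ∂[5,8] = [8] − [5].
The resulting 10×22 matrix has rank 9, and its Smith normal form has invariant factors (1,1,1,1,1,1,1,1,1).

The boundary map ∂_2: C_2 → C_1 sends each 2-simplex [p,q,r] to [q,r] − [p,r] + [p,q]. For instance
  ∂[3,6,8] = [6,8] − [3,8] + [3,6],
  ∂[6,7,9] = [7,9] − [6,9] + [6,7].
The resulting 22×13 matrix has rank 12, and its Smith normal form has invariant factors (1,1,1,1,1,1,1,1,1,1,1,1).

The boundary map ∂_3: C_3 → C_2 sends each 3-simplex σ to the alternating sum Σ_i (−1)^i (σ with its i-th vertex removed). For instance
  ∂[0,3,5,8] = [3,5,8] − [0,5,8] + [0,3,8] − [0,3,5].
The 13×1 boundary matrix has rank 1 and Smith normal form diag(1).

Reading off H_k = ker ∂_k / im ∂_{k+1}:

  H_0: rank C_0 − rank ∂_1 = 10 − 9 = 1, and the invariant factors of ∂_1 are all 1, so H_0 = Z.
  H_1: rank ker ∂_1 − rank ∂_2 = (22 − 9) − 12 = 1, and the invariant factors of ∂_2 are all 1, so H_1 = Z.
  H_2: rank ker ∂_2 − rank ∂_3 = (13 − 12) − 1 = 0, and the invariant factors of ∂_3 are all 1, so H_2 = 0.
  H_3: rank ker ∂_3 − rank ∂_4 = (1 − 1) − 0 = 0, and there is no ∂_4, so H_3 = 0.

As a check, the Euler characteristic is 10 − 22 + 13 − 1 = 0, which agrees with 1 − 1 + 0 − 0 = 0.

Hence the Betti numbers are b_0 = 1, b_1 = 1, b_2 = 0, b_3 = 0.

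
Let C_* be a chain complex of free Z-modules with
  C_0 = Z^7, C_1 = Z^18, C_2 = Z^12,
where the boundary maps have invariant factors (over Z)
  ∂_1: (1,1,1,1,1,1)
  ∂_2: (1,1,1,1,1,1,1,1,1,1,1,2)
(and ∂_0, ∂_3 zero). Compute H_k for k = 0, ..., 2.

H_0: b_0 = 7 − 0 − 6 = 1; torsion from ∂_1 factors > 1: none. So H_0 ≅ Z.
H_1: b_1 = 18 − 6 − 12 = 0; torsion from ∂_2 factors > 1: [2]. So H_1 ≅ Z/2.
H_2: b_2 = 12 − 12 − 0 = 0; torsion from ∂_3 factors > 1: none. So H_2 ≅ 0.

H_0 ≅ Z,  H_1 ≅ Z/2,  H_2 = 0.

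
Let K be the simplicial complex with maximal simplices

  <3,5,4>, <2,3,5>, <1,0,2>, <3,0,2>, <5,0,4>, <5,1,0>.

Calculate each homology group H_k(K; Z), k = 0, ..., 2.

H_0 = Z,  H_1 = Z,  H_2 = 0.

Order the vertices as 0 < 1 < 2 < 3 < 4 < 5. Listing each simplex with vertices in this order, K has dimension 2 with simplices:

  0-simplices (6): [0], [1], [2], [3], [4], [5]
  1-simplices (12): [0,1], [0,2], [0,3], [0,4], [0,5], [1,2], [1,5], [2,3], [2,5], [3,4], [3,5], [4,5]
  2-simplices (6): [0,1,2], [0,1,5], [0,2,3], [0,4,5], [2,3,5], [3,4,5]

so the chain groups are C_0 ≅ Z^6, C_1 ≅ Z^12, C_2 ≅ Z^6.

The boundary map ∂_1: C_1 → C_0 sends each edge [p,q] (with p < q) to q − p. For instance
  ∂[4,5] = [5] − [4].
This gives a 6×12 integer matrix of rank 5; reducing to Smith normal form yields diagonal entries (1,1,1,1,1).

∂_2: C_2 → C_1 acts by ∂[p,q,r] = [q,r] − [p,r] + [p,q]. For instance
  ∂[2,3,5] = [3,5] − [2,5] + [2,3],
  ∂[0,2,3] = [2,3] − [0,3] + [0,2].
As a 12×6 matrix over Z this has rank 6, with invariant factors (1,1,1,1,1,1).

Reading off H_k = ker ∂_k / im ∂_{k+1}:

  H_0: rank C_0 − rank ∂_1 = 6 − 5 = 1, and the invariant factors of ∂_1 are all 1, so H_0 ≅ Z.
  H_1: rank ker ∂_1 − rank ∂_2 = (12 − 5) − 6 = 1, and the invariant factors of ∂_2 are all 1, so H_1 ≅ Z.
  H_2: rank ker ∂_2 − rank ∂_3 = (6 − 6) − 0 = 0, and there is no ∂_3, so H_2 ≅ 0.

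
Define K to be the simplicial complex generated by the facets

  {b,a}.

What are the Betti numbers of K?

We work with the vertex ordering a < b. The simplices of K, each written with vertices in increasing order, are:

  0-simplices (2): a, b
  1-simplices (1): ab

Hence C_0 ≅ Z^2, C_1 ≅ Z^1.

The boundary map ∂_1: C_1 → C_0 is given by ∂[p,q] = [q] − [p].
This gives a 2×1 integer matrix of rank 1; reducing to Smith normal form yields diagonal entries (1).

Now H_k = ker ∂_k / im ∂_{k+1}, so:

  H_0: rank C_0 − rank ∂_1 = 2 − 1 = 1, and the invariant factors of ∂_1 are all 1, so H_0 ≅ Z.
  H_1: rank ker ∂_1 − rank ∂_2 = (1 − 1) − 0 = 0, and there is no ∂_2, so H_1 ≅ 0.

Hence the Betti numbers are b_0 = 1, b_1 = 0.

b_0 = 1, b_1 = 0.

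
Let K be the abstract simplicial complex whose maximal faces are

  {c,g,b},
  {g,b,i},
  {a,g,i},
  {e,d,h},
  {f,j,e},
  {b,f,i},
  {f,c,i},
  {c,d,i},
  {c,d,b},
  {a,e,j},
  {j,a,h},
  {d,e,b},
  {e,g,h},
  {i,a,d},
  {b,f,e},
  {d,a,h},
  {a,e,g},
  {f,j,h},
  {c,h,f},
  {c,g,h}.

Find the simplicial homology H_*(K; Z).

We work with the vertex ordering a < b < c < d < e < f < g < h < i < j. The simplices of K, each written with vertices in increasing order, are:

  0-simplices (10): a, b, c, d, e, f, g, h, i, j
  1-simplices (30): ad, ae, ag, ah, ai, aj, bc, bd, be, bf, bg, bi, cd, cf, cg, ch, ci, de, dh, di, ef, eg, eh, ej, fh, fi, fj, gh, gi, hj
  2-simplices (20): adh, adi, aeg, aej, agi, ahj, bcd, bcg, bde, bef, bfi, bgi, cdi, cfh, cfi, cgh, deh, efj, egh, fhj

Hence C_0 ≅ Z^10, C_1 ≅ Z^30, C_2 ≅ Z^20.

The boundary map ∂_1: C_1 → C_0 sends each edge [p,q] (with p < q) to q − p. For instance
  ∂fh = h − f.
The 10×30 boundary matrix has rank 9 and Smith normal form diag(1,1,1,1,1,1,1,1,1).

The boundary map ∂_2: C_2 → C_1 sends each 2-simplex [p,q,r] to [q,r] − [p,r] + [p,q]. For instance
  ∂agi = gi − ai + ag,
  ∂adi = di − ai + ad.
As a 30×20 matrix over Z this has rank 20, with invariant factors (1,1,1,1,1,1,1,1,1,1,1,1,1,1,1,1,1,1,1,2).

Now H_k = ker ∂_k / im ∂_{k+1}, so:

  H_0: rank C_0 − rank ∂_1 = 10 − 9 = 1, and the invariant factors of ∂_1 are all 1, so H_0 ≅ Z.
  H_1: rank ker ∂_1 − rank ∂_2 = (30 − 9) − 20 = 1, and ∂_2 has invariant factor 2 > 1, so H_1 ≅ Z ⊕ Z/2.
  H_2: rank ker ∂_2 − rank ∂_3 = (20 − 20) − 0 = 0, and there is no ∂_3, so H_2 ≅ 0.

H_0 = Z,  H_1 = Z ⊕ Z/2,  H_2 = 0.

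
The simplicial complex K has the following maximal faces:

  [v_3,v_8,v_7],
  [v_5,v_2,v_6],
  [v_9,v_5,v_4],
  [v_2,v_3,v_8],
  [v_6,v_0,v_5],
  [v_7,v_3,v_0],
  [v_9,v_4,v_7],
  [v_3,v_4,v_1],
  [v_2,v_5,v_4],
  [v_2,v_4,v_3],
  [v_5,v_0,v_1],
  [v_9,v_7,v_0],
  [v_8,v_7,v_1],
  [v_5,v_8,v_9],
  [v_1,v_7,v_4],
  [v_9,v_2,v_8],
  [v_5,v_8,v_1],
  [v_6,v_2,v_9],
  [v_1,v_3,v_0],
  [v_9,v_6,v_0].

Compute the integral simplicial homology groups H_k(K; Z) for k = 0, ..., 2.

Order the vertices as v_0 < v_1 < v_2 < v_3 < v_4 < v_5 < v_6 < v_7 < v_8 < v_9. Listing each simplex with vertices in this order, K has dimension 2 with simplices:

  0-simplices (10): [v_0], [v_1], [v_2], [v_3], [v_4], [v_5], [v_6], [v_7], [v_8], [v_9]
  1-simplices (30): (30 of them)
  2-simplices (20): (20 of them)

giving chain groups C_0 ≅ Z^10, C_1 ≅ Z^30, C_2 ≅ Z^20.

Boundary ∂_1: C_1 → C_0 sends each edge [p,q] (with p < q) to q − p. For instance
  ∂[v_0,v_3] = [v_3] − [v_0].
The resulting 10×30 matrix has rank 9, and its Smith normal form has invariant factors (1,1,1,1,1,1,1,1,1).

Boundary ∂_2: C_2 → C_1 sends each 2-simplex [p,q,r] to [q,r] − [p,r] + [p,q]. For instance
  ∂[v_0,v_3,v_7] = [v_3,v_7] − [v_0,v_7] + [v_0,v_3],
  ∂[v_3,v_7,v_8] = [v_7,v_8] − [v_3,v_8] + [v_3,v_7].
As a 30×20 matrix over Z this has rank 20, with invariant factors (1,1,1,1,1,1,1,1,1,1,1,1,1,1,1,1,1,1,1,2).

Computing H_k = (kernel of ∂_k) / (image of ∂_{k+1}):

  H_0: rank C_0 − rank ∂_1 = 10 − 9 = 1, and the invariant factors of ∂_1 are all 1, so H_0 = Z.
  H_1: rank ker ∂_1 − rank ∂_2 = (30 − 9) − 20 = 1, and ∂_2 has invariant factor 2 > 1, so H_1 = Z ⊕ Z/2.
  H_2: rank ker ∂_2 − rank ∂_3 = (20 − 20) − 0 = 0, and there is no ∂_3, so H_2 = 0.

H_0 = Z,  H_1 = Z ⊕ Z/2,  H_2 = 0.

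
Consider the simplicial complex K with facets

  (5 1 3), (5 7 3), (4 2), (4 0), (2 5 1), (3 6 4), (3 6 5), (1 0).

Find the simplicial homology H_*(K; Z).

H_0 = Z,  H_1 = Z^2,  H_2 = 0.

We work with the vertex ordering 0 < 1 < 2 < 3 < 4 < 5 < 6 < 7. The simplices of K, each written with vertices in increasing order, are:

  0-simplices (8): [0], [1], [2], [3], [4], [5], [6], [7]
  1-simplices (14): [0,1], [0,4], [1,2], [1,3], [1,5], [2,4], [2,5], [3,4], [3,5], [3,6], [3,7], [4,6], [5,6], [5,7]
  2-simplices (5): [1,2,5], [1,3,5], [3,4,6], [3,5,6], [3,5,7]

so the chain groups are C_0 ≅ Z^8, C_1 ≅ Z^14, C_2 ≅ Z^5.

∂_1: C_1 → C_0 sends each edge [p,q] (with p < q) to q − p. For instance
  ∂[0,4] = [4] − [0].
The 8×14 boundary matrix has rank 7 and Smith normal form diag(1,1,1,1,1,1,1).

The boundary map ∂_2: C_2 → C_1 acts by ∂[p,q,r] = [q,r] − [p,r] + [p,q]. For instance
  ∂[3,4,6] = [4,6] − [3,6] + [3,4],
  ∂[3,5,7] = [5,7] − [3,7] + [3,5].
This gives a 14×5 integer matrix of rank 5; reducing to Smith normal form yields diagonal entries (1,1,1,1,1).

Now H_k = ker ∂_k / im ∂_{k+1}, so:

  H_0: rank C_0 − rank ∂_1 = 8 − 7 = 1, and the invariant factors of ∂_1 are all 1, so H_0 ≅ Z.
  H_1: rank ker ∂_1 − rank ∂_2 = (14 − 7) − 5 = 2, and the invariant factors of ∂_2 are all 1, so H_1 ≅ Z^2.
  H_2: rank ker ∂_2 − rank ∂_3 = (5 − 5) − 0 = 0, and there is no ∂_3, so H_2 ≅ 0.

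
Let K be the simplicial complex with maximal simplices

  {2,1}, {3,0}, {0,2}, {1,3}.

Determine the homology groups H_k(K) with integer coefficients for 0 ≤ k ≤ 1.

We work with the vertex ordering 0 < 1 < 2 < 3. The simplices of K, each written with vertices in increasing order, are:

  0-simplices (4): [0], [1], [2], [3]
  1-simplices (4): [0,2], [0,3], [1,2], [1,3]

so the chain groups are C_0 ≅ Z^4, C_1 ≅ Z^4.

∂_1: C_1 → C_0 maps an edge to its endpoints' difference, ∂[p,q] = q − p.
As a 4×4 matrix over Z this has rank 3, with invariant factors (1,1,1).

Reading off H_k = ker ∂_k / im ∂_{k+1}:

  H_0: rank C_0 − rank ∂_1 = 4 − 3 = 1, and the invariant factors of ∂_1 are all 1, so H_0 ≅ Z.
  H_1: rank ker ∂_1 − rank ∂_2 = (4 − 3) − 0 = 1, and there is no ∂_2, so H_1 ≅ Z.

H_0 ≅ Z,  H_1 ≅ Z.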